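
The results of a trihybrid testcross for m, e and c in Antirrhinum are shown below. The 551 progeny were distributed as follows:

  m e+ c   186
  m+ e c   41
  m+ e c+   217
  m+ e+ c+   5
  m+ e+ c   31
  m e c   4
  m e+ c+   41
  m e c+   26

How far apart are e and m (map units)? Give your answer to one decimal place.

The two most frequent reciprocal classes, m+ e c+ and m e+ c, are the parental types, so the F1 was m+ e c+ / m e+ c.
The two rarest classes, m+ e+ c+ and m e c, are the double crossovers. Comparing them with the parentals, only the e allele has switched, so e is the middle locus and the order is m – e – c.
Crossovers in the m–e interval produce the single-crossover classes m e c+ and m+ e+ c (26 + 31 = 57) plus the double crossovers (9).
RF(m–e) = (57 + 9) / 551 = 66/551 = 0.1198 → 12.0 map units.

12.0 map units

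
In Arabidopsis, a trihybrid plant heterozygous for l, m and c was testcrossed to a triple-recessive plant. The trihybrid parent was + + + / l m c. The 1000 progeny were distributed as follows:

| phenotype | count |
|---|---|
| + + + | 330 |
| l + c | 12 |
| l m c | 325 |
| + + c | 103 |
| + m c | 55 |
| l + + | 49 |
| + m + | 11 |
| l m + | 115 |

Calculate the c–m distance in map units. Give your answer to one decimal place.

The two rarest classes, + m + and l + c, are the double crossovers. Comparing them with the parentals, only the m allele has switched, so m is the middle locus and the order is c – m – l.
Crossovers in the c–m interval produce the single-crossover classes + + c and l m + (103 + 115 = 218) plus the double crossovers (23).
RF(c–m) = (218 + 23) / 1000 = 241/1000 = 0.2410 → 24.1 map units.

24.1 map units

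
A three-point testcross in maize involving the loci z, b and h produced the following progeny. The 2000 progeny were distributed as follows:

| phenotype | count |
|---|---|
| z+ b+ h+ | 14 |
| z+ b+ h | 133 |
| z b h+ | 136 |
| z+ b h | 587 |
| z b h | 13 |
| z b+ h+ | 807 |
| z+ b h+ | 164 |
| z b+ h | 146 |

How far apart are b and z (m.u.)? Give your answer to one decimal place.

The two most frequent reciprocal classes, z b+ h+ and z+ b h, are the parental types, so the F1 was z b+ h+ / z+ b h.
The two rarest classes, z+ b+ h+ and z b h, are the double crossovers. Comparing them with the parentals, only the z allele has switched, so z is the middle locus and the order is h – z – b.
Crossovers in the z–b interval produce the single-crossover classes z b h+ and z+ b+ h (136 + 133 = 269) plus the double crossovers (27).
RF(z–b) = (269 + 27) / 2000 = 296/2000 = 0.1480 → 14.8 m.u.

14.8 m.u.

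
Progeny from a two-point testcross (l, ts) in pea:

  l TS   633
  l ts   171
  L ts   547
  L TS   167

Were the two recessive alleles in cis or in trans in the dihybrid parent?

The two most frequent classes are L ts (547) and l TS (633); these are the parental (non-recombinant) types.
So the F1 carried L ts on one chromosome and l TS on the other — the recessive alleles are on opposite chromosomes (trans / repulsion).

trans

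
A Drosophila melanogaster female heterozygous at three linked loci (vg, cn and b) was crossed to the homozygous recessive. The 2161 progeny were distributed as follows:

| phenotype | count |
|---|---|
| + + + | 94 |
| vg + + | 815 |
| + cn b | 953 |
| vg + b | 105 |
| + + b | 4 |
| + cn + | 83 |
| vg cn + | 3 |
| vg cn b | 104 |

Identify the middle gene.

The two most frequent reciprocal classes, + cn b and vg + +, are the parental types, so the F1 was + cn b / vg + +.
The two rarest classes, + + b and vg cn +, are the double crossovers. Comparing them with the parentals, only the cn allele has switched, so cn is the middle locus and the order is vg – cn – b.

cn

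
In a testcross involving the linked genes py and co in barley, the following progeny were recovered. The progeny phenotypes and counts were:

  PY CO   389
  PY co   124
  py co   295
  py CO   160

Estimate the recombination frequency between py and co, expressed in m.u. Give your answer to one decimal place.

29.3 m.u.

The two most frequent classes, PY CO (389) and py co (295), are the parental types, so the F1 was PY CO / py co.
The recombinant classes are PY co and py CO: 124 + 160 = 284.
Recombination frequency = 284/968 = 0.2934 ≈ 29.3%, i.e. 29.3 m.u.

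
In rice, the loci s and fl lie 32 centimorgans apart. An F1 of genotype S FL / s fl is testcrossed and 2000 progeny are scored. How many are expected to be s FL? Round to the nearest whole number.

A map distance of 32 centimorgans corresponds to a recombination frequency of 0.320.
The F1 is S FL / s fl, so s FL is a recombinant gamete class with expected frequency r/2 = 0.320/2 = 0.1600.
Expected number = 0.1600 × 2000 = 320.00 ≈ 320.

320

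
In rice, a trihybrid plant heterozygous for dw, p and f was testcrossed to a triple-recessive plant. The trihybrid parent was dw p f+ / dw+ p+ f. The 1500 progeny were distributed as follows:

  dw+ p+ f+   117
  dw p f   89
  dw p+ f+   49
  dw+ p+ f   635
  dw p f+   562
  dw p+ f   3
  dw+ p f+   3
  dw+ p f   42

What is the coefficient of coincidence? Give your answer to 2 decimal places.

0.44

The two rarest classes, dw+ p f+ and dw p+ f, are the double crossovers. Comparing them with the parentals, only the dw allele has switched, so dw is the middle locus and the order is p – dw – f.
p–dw: (91 + 6)/1500 = 0.0647; dw–f: (206 + 6)/1500 = 0.1413.
Expected DCO frequency = 0.0647 × 0.1413 ≈ 0.00914; observed = 6/1500 ≈ 0.00400.
Coefficient of coincidence = 0.00400/0.00914 ≈ 0.44.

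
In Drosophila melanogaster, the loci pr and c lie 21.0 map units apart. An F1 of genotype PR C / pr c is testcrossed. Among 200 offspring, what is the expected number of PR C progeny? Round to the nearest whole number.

79

A map distance of 21.0 map units corresponds to a recombination frequency of 0.210.
The F1 is PR C / pr c, so PR C is a parental gamete class with expected frequency (1 − r)/2 = 0.790/2 = 0.3950.
Expected number = 0.3950 × 200 = 79.00 ≈ 79.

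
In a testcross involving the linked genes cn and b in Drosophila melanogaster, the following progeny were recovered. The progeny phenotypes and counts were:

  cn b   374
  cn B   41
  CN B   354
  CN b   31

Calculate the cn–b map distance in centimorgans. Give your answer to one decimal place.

9.0 centimorgans

The two most frequent classes, CN B (354) and cn b (374), are the parental types, so the F1 was CN B / cn b.
The recombinant classes are CN b and cn B: 31 + 41 = 72.
Recombination frequency = 72/800 = 0.0900 ≈ 9.0%, i.e. 9.0 centimorgans.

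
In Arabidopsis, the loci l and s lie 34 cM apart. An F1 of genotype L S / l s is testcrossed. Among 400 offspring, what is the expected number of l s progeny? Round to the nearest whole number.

132

A map distance of 34 cM corresponds to a recombination frequency of 0.340.
The F1 is L S / l s, so l s is a parental gamete class with expected frequency (1 − r)/2 = 0.660/2 = 0.3300.
Expected number = 0.3300 × 400 = 132.00 ≈ 132.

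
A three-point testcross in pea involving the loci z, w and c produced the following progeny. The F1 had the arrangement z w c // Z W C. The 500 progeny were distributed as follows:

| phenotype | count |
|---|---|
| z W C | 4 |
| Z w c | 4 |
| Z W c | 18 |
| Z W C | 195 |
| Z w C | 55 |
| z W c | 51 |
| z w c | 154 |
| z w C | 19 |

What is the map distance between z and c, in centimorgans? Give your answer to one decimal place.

9.0 centimorgans

The two rarest classes, Z w c and z W C, are the double crossovers. Comparing them with the parentals, only the z allele has switched, so z is the middle locus and the order is w – z – c.
Crossovers in the z–c interval produce the single-crossover classes z w C and Z W c (19 + 18 = 37) plus the double crossovers (8).
RF(z–c) = (37 + 8) / 500 = 45/500 = 0.0900 → 9.0 centimorgans.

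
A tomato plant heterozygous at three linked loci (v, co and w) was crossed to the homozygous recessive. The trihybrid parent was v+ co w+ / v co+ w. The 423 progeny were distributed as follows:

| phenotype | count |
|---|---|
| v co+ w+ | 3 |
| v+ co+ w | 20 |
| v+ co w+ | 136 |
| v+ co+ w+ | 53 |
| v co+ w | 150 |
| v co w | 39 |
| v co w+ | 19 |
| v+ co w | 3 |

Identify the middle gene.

w

The two rarest classes, v+ co w and v co+ w+, are the double crossovers. Comparing them with the parentals, only the w allele has switched, so w is the middle locus and the order is v – w – co.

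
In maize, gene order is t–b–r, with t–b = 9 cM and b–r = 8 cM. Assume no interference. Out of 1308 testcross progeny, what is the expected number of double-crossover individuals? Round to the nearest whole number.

Map distances give recombination frequencies of 0.090 and 0.080 for the two intervals.
With no interference, expected double-crossover frequency = 0.090 × 0.080 = 0.00720.
Expected number = 0.00720 × 1308 = 9.42 ≈ 9.

9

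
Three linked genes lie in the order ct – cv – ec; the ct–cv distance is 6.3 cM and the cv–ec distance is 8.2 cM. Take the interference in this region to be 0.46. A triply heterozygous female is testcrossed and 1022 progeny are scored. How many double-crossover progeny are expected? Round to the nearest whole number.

3

Map distances give recombination frequencies of 0.063 and 0.082 for the two intervals.
With interference 0.46 (so coincidence = 0.54), expected double-crossover frequency = 0.063 × 0.082 × 0.54 = 0.00279.
Expected number = 0.00279 × 1022 = 2.85 ≈ 3.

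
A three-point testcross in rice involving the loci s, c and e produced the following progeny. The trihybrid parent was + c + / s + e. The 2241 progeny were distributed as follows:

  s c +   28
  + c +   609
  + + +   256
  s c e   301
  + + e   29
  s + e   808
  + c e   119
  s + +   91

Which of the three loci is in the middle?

s

The two rarest classes, s c + and + + e, are the double crossovers. Comparing them with the parentals, only the s allele has switched, so s is the middle locus and the order is c – s – e.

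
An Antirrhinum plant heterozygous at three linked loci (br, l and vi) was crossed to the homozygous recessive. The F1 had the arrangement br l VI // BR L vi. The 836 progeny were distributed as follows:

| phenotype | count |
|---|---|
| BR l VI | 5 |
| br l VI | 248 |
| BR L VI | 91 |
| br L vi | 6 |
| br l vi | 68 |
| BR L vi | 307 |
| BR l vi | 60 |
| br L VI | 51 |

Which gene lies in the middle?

br

The two rarest classes, BR l VI and br L vi, are the double crossovers. Comparing them with the parentals, only the br allele has switched, so br is the middle locus and the order is vi – br – l.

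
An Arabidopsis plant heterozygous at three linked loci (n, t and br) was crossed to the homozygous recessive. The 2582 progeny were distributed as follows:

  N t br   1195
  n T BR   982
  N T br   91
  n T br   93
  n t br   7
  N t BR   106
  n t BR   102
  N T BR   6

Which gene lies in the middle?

n

The two most frequent reciprocal classes, N t br and n T BR, are the parental types, so the F1 was N t br / n T BR.
The two rarest classes, n t br and N T BR, are the double crossovers. Comparing them with the parentals, only the n allele has switched, so n is the middle locus and the order is br – n – t.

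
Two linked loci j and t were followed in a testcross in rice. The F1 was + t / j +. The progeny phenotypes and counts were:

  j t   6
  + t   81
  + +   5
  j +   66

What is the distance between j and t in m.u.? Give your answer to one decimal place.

The recombinant classes are + + and j t: 5 + 6 = 11.
Recombination frequency = 11/158 = 0.0696 ≈ 7.0%, i.e. 7.0 m.u.

7.0 m.u.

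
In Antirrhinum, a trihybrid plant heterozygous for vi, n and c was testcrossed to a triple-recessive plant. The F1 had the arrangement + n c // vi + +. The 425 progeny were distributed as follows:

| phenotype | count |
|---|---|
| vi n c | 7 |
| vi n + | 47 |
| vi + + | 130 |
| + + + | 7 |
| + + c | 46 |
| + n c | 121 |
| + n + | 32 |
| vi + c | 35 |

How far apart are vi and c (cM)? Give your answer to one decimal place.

19.1 cM

The two rarest classes, vi n c and + + +, are the double crossovers. Comparing them with the parentals, only the vi allele has switched, so vi is the middle locus and the order is n – vi – c.
Crossovers in the vi–c interval produce the single-crossover classes + n + and vi + c (32 + 35 = 67) plus the double crossovers (14).
RF(vi–c) = (67 + 14) / 425 = 81/425 = 0.1906 → 19.1 cM.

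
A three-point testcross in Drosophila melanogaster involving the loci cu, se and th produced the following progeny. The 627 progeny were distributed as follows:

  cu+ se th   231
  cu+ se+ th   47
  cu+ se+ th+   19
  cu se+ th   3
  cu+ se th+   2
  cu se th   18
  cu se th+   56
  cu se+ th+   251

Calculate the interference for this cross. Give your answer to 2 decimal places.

The two most frequent reciprocal classes, cu+ se th and cu se+ th+, are the parental types, so the F1 was cu+ se th / cu se+ th+.
The two rarest classes, cu+ se th+ and cu se+ th, are the double crossovers. Comparing them with the parentals, only the th allele has switched, so th is the middle locus and the order is se – th – cu.
se–th: (103 + 5)/627 = 0.1722; th–cu: (37 + 5)/627 = 0.0670.
Expected DCO frequency = 0.1722 × 0.0670 ≈ 0.01154; observed = 5/627 ≈ 0.00797.
Coefficient of coincidence = 0.00797/0.01154 ≈ 0.69; interference = 1 − 0.69 = 0.31.

0.31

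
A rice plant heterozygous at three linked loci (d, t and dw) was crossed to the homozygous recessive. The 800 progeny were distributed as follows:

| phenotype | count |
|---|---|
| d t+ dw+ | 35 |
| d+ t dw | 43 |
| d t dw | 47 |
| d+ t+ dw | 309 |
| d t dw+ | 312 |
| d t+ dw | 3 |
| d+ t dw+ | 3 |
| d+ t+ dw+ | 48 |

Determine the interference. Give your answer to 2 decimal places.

The two most frequent reciprocal classes, d+ t+ dw and d t dw+, are the parental types, so the F1 was d+ t+ dw / d t dw+.
The two rarest classes, d t+ dw and d+ t dw+, are the double crossovers. Comparing them with the parentals, only the d allele has switched, so d is the middle locus and the order is dw – d – t.
dw–d: (95 + 6)/800 = 0.1263; d–t: (78 + 6)/800 = 0.1050.
Expected DCO frequency = 0.1263 × 0.1050 ≈ 0.01326; observed = 6/800 ≈ 0.00750.
Coefficient of coincidence = 0.00750/0.01326 ≈ 0.57; interference = 1 − 0.57 = 0.43.

0.43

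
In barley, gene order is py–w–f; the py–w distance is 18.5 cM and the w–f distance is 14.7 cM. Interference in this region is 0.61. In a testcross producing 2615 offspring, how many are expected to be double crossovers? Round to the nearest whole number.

Map distances give recombination frequencies of 0.185 and 0.147 for the two intervals.
With interference 0.61 (so coincidence = 0.39), expected double-crossover frequency = 0.185 × 0.147 × 0.39 = 0.01061.
Expected number = 0.01061 × 2615 = 27.73 ≈ 28.

28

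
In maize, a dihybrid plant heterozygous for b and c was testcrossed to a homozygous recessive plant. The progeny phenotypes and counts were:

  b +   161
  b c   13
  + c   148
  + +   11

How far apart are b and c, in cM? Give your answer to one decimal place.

The two most frequent classes, + c (148) and b + (161), are the parental types, so the F1 was + c / b +.
The recombinant classes are + + and b c: 11 + 13 = 24.
Recombination frequency = 24/333 = 0.0721 ≈ 7.2%, i.e. 7.2 cM.

7.2 cM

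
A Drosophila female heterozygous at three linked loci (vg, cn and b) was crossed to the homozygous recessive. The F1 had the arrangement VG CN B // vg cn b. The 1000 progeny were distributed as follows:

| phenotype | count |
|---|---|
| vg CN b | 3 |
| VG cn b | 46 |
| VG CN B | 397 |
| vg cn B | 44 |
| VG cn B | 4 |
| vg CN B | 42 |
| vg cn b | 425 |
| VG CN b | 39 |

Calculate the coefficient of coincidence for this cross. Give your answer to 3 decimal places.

0.819

The two rarest classes, VG cn B and vg CN b, are the double crossovers. Comparing them with the parentals, only the cn allele has switched, so cn is the middle locus and the order is b – cn – vg.
b–cn: (83 + 7)/1000 = 0.0900; cn–vg: (88 + 7)/1000 = 0.0950.
Expected DCO frequency = 0.0900 × 0.0950 ≈ 0.00855; observed = 7/1000 ≈ 0.00700.
Coefficient of coincidence = 0.00700/0.00855 ≈ 0.819.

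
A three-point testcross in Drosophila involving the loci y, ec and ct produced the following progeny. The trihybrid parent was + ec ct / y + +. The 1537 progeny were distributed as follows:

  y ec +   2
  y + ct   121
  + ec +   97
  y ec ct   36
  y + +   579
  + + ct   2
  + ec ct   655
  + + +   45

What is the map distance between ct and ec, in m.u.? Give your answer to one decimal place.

The two rarest classes, + + ct and y ec +, are the double crossovers. Comparing them with the parentals, only the ec allele has switched, so ec is the middle locus and the order is ct – ec – y.
Crossovers in the ct–ec interval produce the single-crossover classes + ec + and y + ct (97 + 121 = 218) plus the double crossovers (4).
RF(ct–ec) = (218 + 4) / 1537 = 222/1537 = 0.1444 → 14.4 m.u.

14.4 m.u.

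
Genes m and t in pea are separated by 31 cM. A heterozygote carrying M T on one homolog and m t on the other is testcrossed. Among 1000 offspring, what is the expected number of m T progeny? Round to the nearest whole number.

A map distance of 31 cM corresponds to a recombination frequency of 0.310.
The F1 is M T / m t, so m T is a recombinant gamete class with expected frequency r/2 = 0.310/2 = 0.1550.
Expected number = 0.1550 × 1000 = 155.00 ≈ 155.

155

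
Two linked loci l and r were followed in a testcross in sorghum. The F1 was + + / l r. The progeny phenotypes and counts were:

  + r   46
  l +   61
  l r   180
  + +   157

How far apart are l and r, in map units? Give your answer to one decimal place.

24.1 map units

The recombinant classes are + r and l +: 46 + 61 = 107.
Recombination frequency = 107/444 = 0.2410 ≈ 24.1%, i.e. 24.1 map units.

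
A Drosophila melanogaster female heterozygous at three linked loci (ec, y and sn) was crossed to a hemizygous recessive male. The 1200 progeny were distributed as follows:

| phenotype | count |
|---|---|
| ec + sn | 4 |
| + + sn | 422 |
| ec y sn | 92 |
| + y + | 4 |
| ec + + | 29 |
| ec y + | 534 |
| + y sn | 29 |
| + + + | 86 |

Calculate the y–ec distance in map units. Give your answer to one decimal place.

5.5 map units

The two most frequent reciprocal classes, + + sn and ec y +, are the parental types, so the F1 was + + sn / ec y +.
The two rarest classes, ec + sn and + y +, are the double crossovers. Comparing them with the parentals, only the ec allele has switched, so ec is the middle locus and the order is y – ec – sn.
Crossovers in the y–ec interval produce the single-crossover classes + y sn and ec + + (29 + 29 = 58) plus the double crossovers (8).
RF(y–ec) = (58 + 8) / 1200 = 66/1200 = 0.0550 → 5.5 map units.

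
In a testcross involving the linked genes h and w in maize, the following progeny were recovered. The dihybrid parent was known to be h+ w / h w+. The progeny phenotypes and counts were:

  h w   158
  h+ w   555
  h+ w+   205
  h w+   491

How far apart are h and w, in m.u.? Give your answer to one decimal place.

The recombinant classes are h+ w+ and h w: 205 + 158 = 363.
Recombination frequency = 363/1409 = 0.2576 ≈ 25.8%, i.e. 25.8 m.u.

25.8 m.u.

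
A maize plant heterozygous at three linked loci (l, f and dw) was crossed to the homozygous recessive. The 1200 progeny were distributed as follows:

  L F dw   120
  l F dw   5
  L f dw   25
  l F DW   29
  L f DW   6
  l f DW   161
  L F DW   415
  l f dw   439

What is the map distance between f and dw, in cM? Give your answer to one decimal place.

24.3 cM

The two most frequent reciprocal classes, l f dw and L F DW, are the parental types, so the F1 was l f dw / L F DW.
The two rarest classes, l F dw and L f DW, are the double crossovers. Comparing them with the parentals, only the f allele has switched, so f is the middle locus and the order is dw – f – l.
Crossovers in the dw–f interval produce the single-crossover classes l f DW and L F dw (161 + 120 = 281) plus the double crossovers (11).
RF(dw–f) = (281 + 11) / 1200 = 292/1200 = 0.2433 → 24.3 cM.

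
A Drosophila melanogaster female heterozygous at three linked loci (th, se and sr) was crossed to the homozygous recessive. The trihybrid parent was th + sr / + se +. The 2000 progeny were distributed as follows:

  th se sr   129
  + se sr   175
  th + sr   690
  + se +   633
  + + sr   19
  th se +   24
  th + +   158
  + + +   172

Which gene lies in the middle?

th

The two rarest classes, + + sr and th se +, are the double crossovers. Comparing them with the parentals, only the th allele has switched, so th is the middle locus and the order is sr – th – se.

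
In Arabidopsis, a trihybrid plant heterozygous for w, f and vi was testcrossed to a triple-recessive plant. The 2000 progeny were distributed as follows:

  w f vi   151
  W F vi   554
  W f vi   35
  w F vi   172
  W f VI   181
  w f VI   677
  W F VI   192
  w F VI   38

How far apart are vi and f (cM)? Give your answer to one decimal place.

20.8 cM

The two most frequent reciprocal classes, W F vi and w f VI, are the parental types, so the F1 was W F vi / w f VI.
The two rarest classes, W f vi and w F VI, are the double crossovers. Comparing them with the parentals, only the f allele has switched, so f is the middle locus and the order is vi – f – w.
Crossovers in the vi–f interval produce the single-crossover classes W F VI and w f vi (192 + 151 = 343) plus the double crossovers (73).
RF(vi–f) = (343 + 73) / 2000 = 416/2000 = 0.2080 → 20.8 cM.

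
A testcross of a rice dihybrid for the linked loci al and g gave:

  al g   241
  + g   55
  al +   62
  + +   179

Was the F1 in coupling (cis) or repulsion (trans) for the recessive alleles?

The two most frequent classes are + + (179) and al g (241); these are the parental (non-recombinant) types.
So the F1 carried + + on one chromosome and al g on the other — the recessive alleles are on the same chromosome (cis / coupling).

cis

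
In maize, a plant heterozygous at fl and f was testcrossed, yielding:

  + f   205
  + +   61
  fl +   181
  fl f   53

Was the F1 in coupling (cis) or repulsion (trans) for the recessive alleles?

The two most frequent classes are + f (205) and fl + (181); these are the parental (non-recombinant) types.
So the F1 carried + f on one chromosome and fl + on the other — the recessive alleles are on opposite chromosomes (trans / repulsion).

trans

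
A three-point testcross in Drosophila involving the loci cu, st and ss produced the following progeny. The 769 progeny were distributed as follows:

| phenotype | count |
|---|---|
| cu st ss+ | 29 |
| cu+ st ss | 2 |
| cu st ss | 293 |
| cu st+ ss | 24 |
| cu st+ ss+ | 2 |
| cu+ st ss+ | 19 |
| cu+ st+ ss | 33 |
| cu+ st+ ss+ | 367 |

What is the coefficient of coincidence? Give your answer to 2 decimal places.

The two most frequent reciprocal classes, cu st ss and cu+ st+ ss+, are the parental types, so the F1 was cu st ss / cu+ st+ ss+.
The two rarest classes, cu+ st ss and cu st+ ss+, are the double crossovers. Comparing them with the parentals, only the cu allele has switched, so cu is the middle locus and the order is st – cu – ss.
st–cu: (43 + 4)/769 = 0.0611; cu–ss: (62 + 4)/769 = 0.0858.
Expected DCO frequency = 0.0611 × 0.0858 ≈ 0.00524; observed = 4/769 ≈ 0.00520.
Coefficient of coincidence = 0.00520/0.00524 ≈ 0.99.

0.99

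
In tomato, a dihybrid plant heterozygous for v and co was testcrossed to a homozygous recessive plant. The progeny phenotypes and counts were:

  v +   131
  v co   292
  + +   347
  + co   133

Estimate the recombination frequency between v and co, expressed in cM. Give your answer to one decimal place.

29.2 cM

The two most frequent classes, + + (347) and v co (292), are the parental types, so the F1 was + + / v co.
The recombinant classes are + co and v +: 133 + 131 = 264.
Recombination frequency = 264/903 = 0.2924 ≈ 29.2%, i.e. 29.2 cM.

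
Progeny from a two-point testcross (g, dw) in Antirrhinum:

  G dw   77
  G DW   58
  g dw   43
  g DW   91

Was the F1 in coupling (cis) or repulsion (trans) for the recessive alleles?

trans

The two most frequent classes are G dw (77) and g DW (91); these are the parental (non-recombinant) types.
So the F1 carried G dw on one chromosome and g DW on the other — the recessive alleles are on opposite chromosomes (trans / repulsion).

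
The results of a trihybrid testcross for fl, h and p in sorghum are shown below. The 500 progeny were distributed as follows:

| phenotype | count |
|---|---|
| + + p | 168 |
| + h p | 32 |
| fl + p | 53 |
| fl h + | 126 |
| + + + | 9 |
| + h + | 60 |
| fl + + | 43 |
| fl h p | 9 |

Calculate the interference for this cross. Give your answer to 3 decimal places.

0.261

The two most frequent reciprocal classes, + + p and fl h +, are the parental types, so the F1 was + + p / fl h +.
The two rarest classes, + + + and fl h p, are the double crossovers. Comparing them with the parentals, only the p allele has switched, so p is the middle locus and the order is fl – p – h.
fl–p: (113 + 18)/500 = 0.2620; p–h: (75 + 18)/500 = 0.1860.
Expected DCO frequency = 0.2620 × 0.1860 ≈ 0.04873; observed = 18/500 ≈ 0.03600.
Coefficient of coincidence = 0.03600/0.04873 ≈ 0.739; interference = 1 − 0.739 = 0.261.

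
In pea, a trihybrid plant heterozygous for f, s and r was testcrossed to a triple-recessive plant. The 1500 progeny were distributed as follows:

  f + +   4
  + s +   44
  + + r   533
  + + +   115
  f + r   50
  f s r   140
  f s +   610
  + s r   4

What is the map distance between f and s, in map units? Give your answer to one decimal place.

6.8 map units

The two most frequent reciprocal classes, + + r and f s +, are the parental types, so the F1 was + + r / f s +.
The two rarest classes, + s r and f + +, are the double crossovers. Comparing them with the parentals, only the s allele has switched, so s is the middle locus and the order is f – s – r.
Crossovers in the f–s interval produce the single-crossover classes f + r and + s + (50 + 44 = 94) plus the double crossovers (8).
RF(f–s) = (94 + 8) / 1500 = 102/1500 = 0.0680 → 6.8 map units.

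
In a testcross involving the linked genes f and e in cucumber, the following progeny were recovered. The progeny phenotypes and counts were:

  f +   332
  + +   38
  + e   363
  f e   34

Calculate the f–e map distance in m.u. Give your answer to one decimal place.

9.4 m.u.

The two most frequent classes, + e (363) and f + (332), are the parental types, so the F1 was + e / f +.
The recombinant classes are + + and f e: 38 + 34 = 72.
Recombination frequency = 72/767 = 0.0939 ≈ 9.4%, i.e. 9.4 m.u.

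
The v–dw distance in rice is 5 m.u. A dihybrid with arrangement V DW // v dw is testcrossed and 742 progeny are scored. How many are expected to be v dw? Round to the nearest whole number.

A map distance of 5 m.u. corresponds to a recombination frequency of 0.050.
The F1 is V DW / v dw, so v dw is a parental gamete class with expected frequency (1 − r)/2 = 0.950/2 = 0.4750.
Expected number = 0.4750 × 742 = 352.45 ≈ 352.

352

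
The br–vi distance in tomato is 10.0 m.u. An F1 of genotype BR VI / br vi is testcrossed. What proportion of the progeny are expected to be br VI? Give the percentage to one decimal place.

5.0%

A map distance of 10.0 m.u. corresponds to a recombination frequency of 0.100.
The F1 is BR VI / br vi, so br VI is a recombinant gamete class with expected frequency r/2 = 0.100/2 = 0.0500.
That is 0.0500 = 5.0% of the progeny.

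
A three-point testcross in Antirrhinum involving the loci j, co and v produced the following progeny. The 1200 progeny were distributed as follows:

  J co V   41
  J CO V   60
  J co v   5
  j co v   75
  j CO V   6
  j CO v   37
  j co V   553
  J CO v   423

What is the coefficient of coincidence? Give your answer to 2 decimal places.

1.02

The two most frequent reciprocal classes, j co V and J CO v, are the parental types, so the F1 was j co V / J CO v.
The two rarest classes, j CO V and J co v, are the double crossovers. Comparing them with the parentals, only the co allele has switched, so co is the middle locus and the order is j – co – v.
j–co: (78 + 11)/1200 = 0.0742; co–v: (135 + 11)/1200 = 0.1217.
Expected DCO frequency = 0.0742 × 0.1217 ≈ 0.00903; observed = 11/1200 ≈ 0.00917.
Coefficient of coincidence = 0.00917/0.00903 ≈ 1.02.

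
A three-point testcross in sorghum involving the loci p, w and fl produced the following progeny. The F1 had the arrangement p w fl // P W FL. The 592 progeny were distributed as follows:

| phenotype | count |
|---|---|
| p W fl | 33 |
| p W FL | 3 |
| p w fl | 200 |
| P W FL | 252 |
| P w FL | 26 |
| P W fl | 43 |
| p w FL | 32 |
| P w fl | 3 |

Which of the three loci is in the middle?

The two rarest classes, P w fl and p W FL, are the double crossovers. Comparing them with the parentals, only the p allele has switched, so p is the middle locus and the order is fl – p – w.

p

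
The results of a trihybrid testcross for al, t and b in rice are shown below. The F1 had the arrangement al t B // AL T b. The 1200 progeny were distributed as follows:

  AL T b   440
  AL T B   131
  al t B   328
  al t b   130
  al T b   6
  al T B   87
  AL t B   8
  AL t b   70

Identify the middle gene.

al

The two rarest classes, AL t B and al T b, are the double crossovers. Comparing them with the parentals, only the al allele has switched, so al is the middle locus and the order is t – al – b.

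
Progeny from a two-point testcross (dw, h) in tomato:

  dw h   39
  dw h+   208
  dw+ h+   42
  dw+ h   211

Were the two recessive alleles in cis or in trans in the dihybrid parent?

The two most frequent classes are dw+ h (211) and dw h+ (208); these are the parental (non-recombinant) types.
So the F1 carried dw+ h on one chromosome and dw h+ on the other — the recessive alleles are on opposite chromosomes (trans / repulsion).

trans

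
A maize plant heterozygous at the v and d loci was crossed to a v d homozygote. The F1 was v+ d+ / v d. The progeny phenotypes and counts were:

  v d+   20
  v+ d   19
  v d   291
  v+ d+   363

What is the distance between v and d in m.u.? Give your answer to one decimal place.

The recombinant classes are v+ d and v d+: 19 + 20 = 39.
Recombination frequency = 39/693 = 0.0563 ≈ 5.6%, i.e. 5.6 m.u.

5.6 m.u.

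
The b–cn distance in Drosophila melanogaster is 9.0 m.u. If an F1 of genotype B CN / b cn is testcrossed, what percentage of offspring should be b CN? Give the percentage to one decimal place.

A map distance of 9.0 m.u. corresponds to a recombination frequency of 0.090.
The F1 is B CN / b cn, so b CN is a recombinant gamete class with expected frequency r/2 = 0.090/2 = 0.0450.
That is 0.0450 = 4.5% of the progeny.

4.5%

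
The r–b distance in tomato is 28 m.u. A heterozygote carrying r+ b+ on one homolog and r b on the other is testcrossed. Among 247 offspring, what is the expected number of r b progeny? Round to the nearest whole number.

89

A map distance of 28 m.u. corresponds to a recombination frequency of 0.280.
The F1 is r+ b+ / r b, so r b is a parental gamete class with expected frequency (1 − r)/2 = 0.720/2 = 0.3600.
Expected number = 0.3600 × 247 = 88.92 ≈ 89.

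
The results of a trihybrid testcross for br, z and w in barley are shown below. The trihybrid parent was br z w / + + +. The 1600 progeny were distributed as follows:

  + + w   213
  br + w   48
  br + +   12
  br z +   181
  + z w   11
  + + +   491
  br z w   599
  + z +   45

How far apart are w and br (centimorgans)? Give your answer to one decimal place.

The two rarest classes, + z w and br + +, are the double crossovers. Comparing them with the parentals, only the br allele has switched, so br is the middle locus and the order is w – br – z.
Crossovers in the w–br interval produce the single-crossover classes br z + and + + w (181 + 213 = 394) plus the double crossovers (23).
RF(w–br) = (394 + 23) / 1600 = 417/1600 = 0.2606 → 26.1 centimorgans.

26.1 centimorgans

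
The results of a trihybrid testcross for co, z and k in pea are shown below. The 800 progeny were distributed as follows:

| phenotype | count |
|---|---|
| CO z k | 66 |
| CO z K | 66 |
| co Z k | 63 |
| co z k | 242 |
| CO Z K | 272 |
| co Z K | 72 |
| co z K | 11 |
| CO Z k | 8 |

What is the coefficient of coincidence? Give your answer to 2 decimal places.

0.65

The two most frequent reciprocal classes, co z k and CO Z K, are the parental types, so the F1 was co z k / CO Z K.
The two rarest classes, co z K and CO Z k, are the double crossovers. Comparing them with the parentals, only the k allele has switched, so k is the middle locus and the order is z – k – co.
z–k: (129 + 19)/800 = 0.1850; k–co: (138 + 19)/800 = 0.1963.
Expected DCO frequency = 0.1850 × 0.1963 ≈ 0.03632; observed = 19/800 ≈ 0.02375.
Coefficient of coincidence = 0.02375/0.03632 ≈ 0.65.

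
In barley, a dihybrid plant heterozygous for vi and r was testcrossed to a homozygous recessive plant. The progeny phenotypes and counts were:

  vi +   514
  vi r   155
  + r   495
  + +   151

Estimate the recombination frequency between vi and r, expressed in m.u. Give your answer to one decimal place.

23.3 m.u.

The two most frequent classes, + r (495) and vi + (514), are the parental types, so the F1 was + r / vi +.
The recombinant classes are + + and vi r: 151 + 155 = 306.
Recombination frequency = 306/1315 = 0.2327 ≈ 23.3%, i.e. 23.3 m.u.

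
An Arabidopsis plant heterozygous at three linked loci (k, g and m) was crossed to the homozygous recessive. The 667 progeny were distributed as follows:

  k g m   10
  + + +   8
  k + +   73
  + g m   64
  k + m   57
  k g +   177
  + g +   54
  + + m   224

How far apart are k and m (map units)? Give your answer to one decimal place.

The two most frequent reciprocal classes, k g + and + + m, are the parental types, so the F1 was k g + / + + m.
The two rarest classes, k g m and + + +, are the double crossovers. Comparing them with the parentals, only the m allele has switched, so m is the middle locus and the order is g – m – k.
Crossovers in the m–k interval produce the single-crossover classes + g + and k + m (54 + 57 = 111) plus the double crossovers (18).
RF(m–k) = (111 + 18) / 667 = 129/667 = 0.1934 → 19.3 map units.

19.3 map units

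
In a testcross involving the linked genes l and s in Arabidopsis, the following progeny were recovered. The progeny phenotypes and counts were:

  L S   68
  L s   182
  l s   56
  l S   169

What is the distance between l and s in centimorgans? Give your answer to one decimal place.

26.1 centimorgans

The two most frequent classes, L s (182) and l S (169), are the parental types, so the F1 was L s / l S.
The recombinant classes are L S and l s: 68 + 56 = 124.
Recombination frequency = 124/475 = 0.2611 ≈ 26.1%, i.e. 26.1 centimorgans.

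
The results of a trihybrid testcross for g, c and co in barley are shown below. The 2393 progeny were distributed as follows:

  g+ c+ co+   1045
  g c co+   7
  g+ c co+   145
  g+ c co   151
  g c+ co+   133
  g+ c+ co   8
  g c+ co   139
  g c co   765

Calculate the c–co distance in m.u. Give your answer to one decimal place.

12.5 m.u.

The two most frequent reciprocal classes, g c co and g+ c+ co+, are the parental types, so the F1 was g c co / g+ c+ co+.
The two rarest classes, g c co+ and g+ c+ co, are the double crossovers. Comparing them with the parentals, only the co allele has switched, so co is the middle locus and the order is c – co – g.
Crossovers in the c–co interval produce the single-crossover classes g c+ co and g+ c co+ (139 + 145 = 284) plus the double crossovers (15).
RF(c–co) = (284 + 15) / 2393 = 299/2393 = 0.1249 → 12.5 m.u.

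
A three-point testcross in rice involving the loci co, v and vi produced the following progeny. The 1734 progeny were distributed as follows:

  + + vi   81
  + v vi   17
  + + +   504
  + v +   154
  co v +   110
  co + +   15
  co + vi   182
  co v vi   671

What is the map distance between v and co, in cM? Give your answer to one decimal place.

21.2 cM

The two most frequent reciprocal classes, co v vi and + + +, are the parental types, so the F1 was co v vi / + + +.
The two rarest classes, + v vi and co + +, are the double crossovers. Comparing them with the parentals, only the co allele has switched, so co is the middle locus and the order is v – co – vi.
Crossovers in the v–co interval produce the single-crossover classes co + vi and + v + (182 + 154 = 336) plus the double crossovers (32).
RF(v–co) = (336 + 32) / 1734 = 368/1734 = 0.2122 → 21.2 cM.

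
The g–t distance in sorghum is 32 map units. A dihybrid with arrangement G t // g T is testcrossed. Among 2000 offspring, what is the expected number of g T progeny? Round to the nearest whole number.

680

A map distance of 32 map units corresponds to a recombination frequency of 0.320.
The F1 is G t / g T, so g T is a parental gamete class with expected frequency (1 − r)/2 = 0.680/2 = 0.3400.
Expected number = 0.3400 × 2000 = 680.00 ≈ 680.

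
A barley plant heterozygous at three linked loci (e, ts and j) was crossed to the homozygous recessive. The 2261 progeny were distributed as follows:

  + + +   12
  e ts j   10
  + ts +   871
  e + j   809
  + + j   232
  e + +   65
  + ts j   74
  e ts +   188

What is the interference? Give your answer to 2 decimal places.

0.30

The two most frequent reciprocal classes, e + j and + ts +, are the parental types, so the F1 was e + j / + ts +.
The two rarest classes, e ts j and + + +, are the double crossovers. Comparing them with the parentals, only the ts allele has switched, so ts is the middle locus and the order is e – ts – j.
e–ts: (420 + 22)/2261 = 0.1955; ts–j: (139 + 22)/2261 = 0.0712.
Expected DCO frequency = 0.1955 × 0.0712 ≈ 0.01392; observed = 22/2261 ≈ 0.00973.
Coefficient of coincidence = 0.00973/0.01392 ≈ 0.70; interference = 1 − 0.70 = 0.30.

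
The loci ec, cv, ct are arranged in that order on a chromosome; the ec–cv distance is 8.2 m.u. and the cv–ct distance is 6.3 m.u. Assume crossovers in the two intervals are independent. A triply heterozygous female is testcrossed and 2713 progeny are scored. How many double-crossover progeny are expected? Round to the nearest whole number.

14

Map distances give recombination frequencies of 0.082 and 0.063 for the two intervals.
With no interference, expected double-crossover frequency = 0.082 × 0.063 = 0.00517.
Expected number = 0.00517 × 2713 = 14.02 ≈ 14.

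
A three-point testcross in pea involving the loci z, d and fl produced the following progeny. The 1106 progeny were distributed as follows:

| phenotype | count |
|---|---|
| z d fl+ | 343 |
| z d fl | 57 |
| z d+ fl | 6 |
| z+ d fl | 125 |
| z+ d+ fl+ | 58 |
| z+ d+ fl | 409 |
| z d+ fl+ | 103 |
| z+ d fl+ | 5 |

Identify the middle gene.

z

The two most frequent reciprocal classes, z+ d+ fl and z d fl+, are the parental types, so the F1 was z+ d+ fl / z d fl+.
The two rarest classes, z d+ fl and z+ d fl+, are the double crossovers. Comparing them with the parentals, only the z allele has switched, so z is the middle locus and the order is fl – z – d.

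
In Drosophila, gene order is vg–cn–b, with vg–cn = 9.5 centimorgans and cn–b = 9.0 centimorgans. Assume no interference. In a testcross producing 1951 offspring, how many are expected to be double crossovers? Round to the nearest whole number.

17

Map distances give recombination frequencies of 0.095 and 0.090 for the two intervals.
With no interference, expected double-crossover frequency = 0.095 × 0.090 = 0.00855.
Expected number = 0.00855 × 1951 = 16.68 ≈ 17.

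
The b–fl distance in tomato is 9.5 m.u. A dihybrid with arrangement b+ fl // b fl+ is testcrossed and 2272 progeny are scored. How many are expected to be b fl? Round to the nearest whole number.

108

A map distance of 9.5 m.u. corresponds to a recombination frequency of 0.095.
The F1 is b+ fl / b fl+, so b fl is a recombinant gamete class with expected frequency r/2 = 0.095/2 = 0.0475.
Expected number = 0.0475 × 2272 = 107.92 ≈ 108.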